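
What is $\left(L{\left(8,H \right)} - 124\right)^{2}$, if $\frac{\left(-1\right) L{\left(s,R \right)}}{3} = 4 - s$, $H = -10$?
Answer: $12544$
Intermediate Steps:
$L{\left(s,R \right)} = -12 + 3 s$ ($L{\left(s,R \right)} = - 3 \left(4 - s\right) = -12 + 3 s$)
$\left(L{\left(8,H \right)} - 124\right)^{2} = \left(\left(-12 + 3 \cdot 8\right) - 124\right)^{2} = \left(\left(-12 + 24\right) - 124\right)^{2} = \left(12 - 124\right)^{2} = \left(-112\right)^{2} = 12544$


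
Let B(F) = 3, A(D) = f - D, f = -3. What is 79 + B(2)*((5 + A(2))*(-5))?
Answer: 79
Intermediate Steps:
A(D) = -3 - D
79 + B(2)*((5 + A(2))*(-5)) = 79 + 3*((5 + (-3 - 1*2))*(-5)) = 79 + 3*((5 + (-3 - 2))*(-5)) = 79 + 3*((5 - 5)*(-5)) = 79 + 3*(0*(-5)) = 79 + 3*0 = 79 + 0 = 79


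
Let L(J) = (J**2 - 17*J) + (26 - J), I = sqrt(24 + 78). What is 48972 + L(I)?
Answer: 49100 - 18*sqrt(102) ≈ 48918.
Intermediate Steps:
I = sqrt(102) ≈ 10.100
L(J) = 26 + J**2 - 18*J
48972 + L(I) = 48972 + (26 + (sqrt(102))**2 - 18*sqrt(102)) = 48972 + (26 + 102 - 18*sqrt(102)) = 48972 + (128 - 18*sqrt(102)) = 49100 - 18*sqrt(102)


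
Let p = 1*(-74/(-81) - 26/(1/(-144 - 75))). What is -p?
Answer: -461288/81 ≈ -5694.9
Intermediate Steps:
p = 461288/81 (p = 1*(-74*(-1/81) - 26/(1/(-219))) = 1*(74/81 - 26/(-1/219)) = 1*(74/81 - 26*(-219)) = 1*(74/81 + 5694) = 1*(461288/81) = 461288/81 ≈ 5694.9)
-p = -1*461288/81 = -461288/81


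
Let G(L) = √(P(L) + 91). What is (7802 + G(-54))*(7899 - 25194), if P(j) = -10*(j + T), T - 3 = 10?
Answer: -134935590 - 17295*√501 ≈ -1.3532e+8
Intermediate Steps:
T = 13 (T = 3 + 10 = 13)
P(j) = -130 - 10*j (P(j) = -10*(j + 13) = -10*(13 + j) = -130 - 10*j)
G(L) = √(-39 - 10*L) (G(L) = √((-130 - 10*L) + 91) = √(-39 - 10*L))
(7802 + G(-54))*(7899 - 25194) = (7802 + √(-39 - 10*(-54)))*(7899 - 25194) = (7802 + √(-39 + 540))*(-17295) = (7802 + √501)*(-17295) = -134935590 - 17295*√501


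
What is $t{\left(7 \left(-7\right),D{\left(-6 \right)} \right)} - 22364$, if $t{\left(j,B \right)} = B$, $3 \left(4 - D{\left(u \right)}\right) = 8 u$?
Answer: $-22344$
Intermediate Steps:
$D{\left(u \right)} = 4 - \frac{8 u}{3}$
$t{\left(7 \left(-7\right),D{\left(-6 \right)} \right)} - 22364 = \left(4 - -16\right) - 22364 = \left(4 + 16\right) - 22364 = 20 - 22364 = -22344$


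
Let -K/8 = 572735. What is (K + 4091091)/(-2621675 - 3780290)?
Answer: 490789/6401965 ≈ 0.076662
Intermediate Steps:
K = -4581880 (K = -8*572735 = -4581880)
(K + 4091091)/(-2621675 - 3780290) = (-4581880 + 4091091)/(-2621675 - 3780290) = -490789/(-6401965) = -490789*(-1/6401965) = 490789/6401965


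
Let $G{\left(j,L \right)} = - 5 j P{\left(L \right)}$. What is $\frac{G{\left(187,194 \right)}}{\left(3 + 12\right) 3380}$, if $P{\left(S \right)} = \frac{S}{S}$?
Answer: $- \frac{187}{10140} \approx -0.018442$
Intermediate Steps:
$P{\left(S \right)} = 1$
$G{\left(j,L \right)} = - 5 j$ ($G{\left(j,L \right)} = - 5 j 1 = - 5 j$)
$\frac{G{\left(187,194 \right)}}{\left(3 + 12\right) 3380} = \frac{\left(-5\right) 187}{\left(3 + 12\right) 3380} = - \frac{935}{15 \cdot 3380} = - \frac{935}{50700} = \left(-935\right) \frac{1}{50700} = - \frac{187}{10140}$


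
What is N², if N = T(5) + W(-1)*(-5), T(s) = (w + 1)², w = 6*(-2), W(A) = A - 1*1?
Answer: 17161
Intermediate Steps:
W(A) = -1 + A (W(A) = A - 1 = -1 + A)
w = -12
T(s) = 121 (T(s) = (-12 + 1)² = (-11)² = 121)
N = 131 (N = 121 + (-1 - 1)*(-5) = 121 - 2*(-5) = 121 + 10 = 131)
N² = 131² = 17161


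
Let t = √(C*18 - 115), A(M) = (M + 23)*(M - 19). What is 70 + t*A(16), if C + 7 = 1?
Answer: 70 - 117*I*√223 ≈ 70.0 - 1747.2*I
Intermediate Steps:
C = -6 (C = -7 + 1 = -6)
A(M) = (-19 + M)*(23 + M) (A(M) = (23 + M)*(-19 + M) = (-19 + M)*(23 + M))
t = I*√223 (t = √(-6*18 - 115) = √(-108 - 115) = √(-223) = I*√223 ≈ 14.933*I)
70 + t*A(16) = 70 + (I*√223)*(-437 + 16² + 4*16) = 70 + (I*√223)*(-437 + 256 + 64) = 70 + (I*√223)*(-117) = 70 - 117*I*√223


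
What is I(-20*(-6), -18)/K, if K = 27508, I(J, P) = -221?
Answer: -17/2116 ≈ -0.0080340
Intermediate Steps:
I(-20*(-6), -18)/K = -221/27508 = -221*1/27508 = -17/2116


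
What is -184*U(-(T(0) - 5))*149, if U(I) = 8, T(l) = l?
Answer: -219328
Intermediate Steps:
-184*U(-(T(0) - 5))*149 = -184*8*149 = -1472*149 = -219328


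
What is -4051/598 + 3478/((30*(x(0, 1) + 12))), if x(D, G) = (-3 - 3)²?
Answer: -938399/215280 ≈ -4.3590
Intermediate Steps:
x(D, G) = 36 (x(D, G) = (-6)² = 36)
-4051/598 + 3478/((30*(x(0, 1) + 12))) = -4051/598 + 3478/((30*(36 + 12))) = -4051*1/598 + 3478/((30*48)) = -4051/598 + 3478/1440 = -4051/598 + 3478*(1/1440) = -4051/598 + 1739/720 = -938399/215280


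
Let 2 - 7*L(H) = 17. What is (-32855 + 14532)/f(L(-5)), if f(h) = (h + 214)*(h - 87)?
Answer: 897827/925392 ≈ 0.97021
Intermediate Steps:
L(H) = -15/7 (L(H) = 2/7 - 1/7*17 = 2/7 - 17/7 = -15/7)
f(h) = (-87 + h)*(214 + h) (f(h) = (214 + h)*(-87 + h) = (-87 + h)*(214 + h))
(-32855 + 14532)/f(L(-5)) = (-32855 + 14532)/(-18618 + (-15/7)**2 + 127*(-15/7)) = -18323/(-18618 + 225/49 - 1905/7) = -18323/(-925392/49) = -18323*(-49/925392) = 897827/925392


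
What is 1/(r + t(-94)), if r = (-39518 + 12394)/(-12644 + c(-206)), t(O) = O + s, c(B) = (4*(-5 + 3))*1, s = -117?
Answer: -3163/660612 ≈ -0.0047880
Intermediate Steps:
c(B) = -8 (c(B) = (4*(-2))*1 = -8*1 = -8)
t(O) = -117 + O (t(O) = O - 117 = -117 + O)
r = 6781/3163 (r = (-39518 + 12394)/(-12644 - 8) = -27124/(-12652) = -27124*(-1/12652) = 6781/3163 ≈ 2.1439)
1/(r + t(-94)) = 1/(6781/3163 + (-117 - 94)) = 1/(6781/3163 - 211) = 1/(-660612/3163) = -3163/660612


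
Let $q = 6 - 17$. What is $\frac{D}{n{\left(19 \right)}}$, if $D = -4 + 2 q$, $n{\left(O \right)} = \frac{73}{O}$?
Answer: $- \frac{494}{73} \approx -6.7671$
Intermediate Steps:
$q = -11$ ($q = 6 - 17 = -11$)
$D = -26$ ($D = -4 + 2 \left(-11\right) = -4 - 22 = -26$)
$\frac{D}{n{\left(19 \right)}} = - \frac{26}{73 \cdot \frac{1}{19}} = - \frac{26}{\frac{73}{19}} = \left(-26\right) \frac{19}{73} = - \frac{494}{73}$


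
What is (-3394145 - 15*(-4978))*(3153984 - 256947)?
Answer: -9616641895575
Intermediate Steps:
(-3394145 - 15*(-4978))*(3153984 - 256947) = (-3394145 + 74670)*2897037 = -3319475*2897037 = -9616641895575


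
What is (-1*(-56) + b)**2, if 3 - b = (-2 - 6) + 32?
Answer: 1225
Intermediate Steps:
b = -21 (b = 3 - ((-2 - 6) + 32) = 3 - (-8 + 32) = 3 - 1*24 = 3 - 24 = -21)
(-1*(-56) + b)**2 = (-1*(-56) - 21)**2 = (56 - 21)**2 = 35**2 = 1225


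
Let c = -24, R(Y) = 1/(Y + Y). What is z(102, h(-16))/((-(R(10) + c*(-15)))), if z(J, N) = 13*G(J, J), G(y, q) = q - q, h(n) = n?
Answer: 0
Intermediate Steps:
G(y, q) = 0
z(J, N) = 0 (z(J, N) = 13*0 = 0)
R(Y) = 1/(2*Y)
z(102, h(-16))/((-(R(10) + c*(-15)))) = 0/((-((½)/10 - 24*(-15)))) = 0/((-((½)*(⅒) + 360))) = 0/((-(1/20 + 360))) = 0/((-1*7201/20)) = 0/(-7201/20) = 0*(-20/7201) = 0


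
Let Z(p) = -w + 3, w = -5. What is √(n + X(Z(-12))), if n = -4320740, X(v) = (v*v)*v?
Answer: 2*I*√1080057 ≈ 2078.5*I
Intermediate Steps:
Z(p) = 8 (Z(p) = -1*(-5) + 3 = 5 + 3 = 8)
X(v) = v³ (X(v) = v²*v = v³)
√(n + X(Z(-12))) = √(-4320740 + 8³) = √(-4320740 + 512) = √(-4320228) = 2*I*√1080057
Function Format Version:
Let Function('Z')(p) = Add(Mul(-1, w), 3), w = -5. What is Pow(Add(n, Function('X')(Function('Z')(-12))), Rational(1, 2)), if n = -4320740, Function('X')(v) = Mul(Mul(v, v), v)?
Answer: Mul(2, I, Pow(1080057, Rational(1, 2))) ≈ Mul(2078.5, I)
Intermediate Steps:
Function('Z')(p) = 8 (Function('Z')(p) = Add(Mul(-1, -5), 3) = Add(5, 3) = 8)
Function('X')(v) = Pow(v, 3) (Function('X')(v) = Mul(Pow(v, 2), v) = Pow(v, 3))
Pow(Add(n, Function('X')(Function('Z')(-12))), Rational(1, 2)) = Pow(Add(-4320740, Pow(8, 3)), Rational(1, 2)) = Pow(Add(-4320740, 512), Rational(1, 2)) = Pow(-4320228, Rational(1, 2)) = Mul(2, I, Pow(1080057, Rational(1, 2)))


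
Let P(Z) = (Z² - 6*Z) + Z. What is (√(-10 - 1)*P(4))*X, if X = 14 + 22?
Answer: -144*I*√11 ≈ -477.59*I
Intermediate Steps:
X = 36
P(Z) = Z² - 5*Z
(√(-10 - 1)*P(4))*X = (√(-10 - 1)*(4*(-5 + 4)))*36 = (√(-11)*(4*(-1)))*36 = ((I*√11)*(-4))*36 = -4*I*√11*36 = -144*I*√11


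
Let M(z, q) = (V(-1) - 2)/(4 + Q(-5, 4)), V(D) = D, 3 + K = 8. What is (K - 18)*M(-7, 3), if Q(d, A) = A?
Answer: 39/8 ≈ 4.8750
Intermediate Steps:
K = 5 (K = -3 + 8 = 5)
M(z, q) = -3/8 (M(z, q) = (-1 - 2)/(4 + 4) = -3/8)
(K - 18)*M(-7, 3) = (5 - 18)*(-3/8) = -13*(-3/8) = 39/8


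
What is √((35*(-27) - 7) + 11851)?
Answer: 3*√1211 ≈ 104.40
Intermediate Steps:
√((35*(-27) - 7) + 11851) = √((-945 - 7) + 11851) = √(-952 + 11851) = √10899 = 3*√1211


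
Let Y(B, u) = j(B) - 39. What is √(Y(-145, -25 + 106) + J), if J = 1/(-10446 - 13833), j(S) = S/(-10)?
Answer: I*√57768141534/48558 ≈ 4.9498*I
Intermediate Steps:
j(S) = -S/10 (j(S) = S*(-⅒) = -S/10)
Y(B, u) = -39 - B/10 (Y(B, u) = -B/10 - 39 = -39 - B/10)
J = -1/24279 (J = 1/(-24279) = -1/24279 ≈ -4.1188e-5)
√(Y(-145, -25 + 106) + J) = √((-39 - ⅒*(-145)) - 1/24279) = √((-39 + 29/2) - 1/24279) = √(-49/2 - 1/24279) = √(-1189673/48558) = I*√57768141534/48558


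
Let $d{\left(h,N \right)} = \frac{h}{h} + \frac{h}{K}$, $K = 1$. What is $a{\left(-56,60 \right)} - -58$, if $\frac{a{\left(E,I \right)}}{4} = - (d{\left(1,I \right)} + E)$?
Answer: $274$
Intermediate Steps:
$d{\left(h,N \right)} = 1 + h$ ($d{\left(h,N \right)} = \frac{h}{h} + \frac{h}{1} = 1 + h 1 = 1 + h$)
$a{\left(E,I \right)} = -8 - 4 E$ ($a{\left(E,I \right)} = 4 \left(- (\left(1 + 1\right) + E)\right) = 4 \left(- (2 + E)\right) = 4 \left(-2 - E\right) = -8 - 4 E$)
$a{\left(-56,60 \right)} - -58 = \left(-8 - -224\right) - -58 = \left(-8 + 224\right) + 58 = 216 + 58 = 274$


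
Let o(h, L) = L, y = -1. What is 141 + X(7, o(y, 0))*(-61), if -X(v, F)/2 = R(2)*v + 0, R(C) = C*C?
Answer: 3557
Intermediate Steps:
R(C) = C²
X(v, F) = -8*v (X(v, F) = -2*(2²*v + 0) = -2*(4*v + 0) = -8*v)
141 + X(7, o(y, 0))*(-61) = 141 - 8*7*(-61) = 141 - 56*(-61) = 141 + 3416 = 3557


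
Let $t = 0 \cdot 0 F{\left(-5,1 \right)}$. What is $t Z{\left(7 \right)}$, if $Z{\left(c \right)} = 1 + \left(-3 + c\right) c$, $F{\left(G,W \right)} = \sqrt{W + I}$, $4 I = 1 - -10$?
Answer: $0$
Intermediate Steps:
$I = \frac{11}{4}$ ($I = \frac{1 - -10}{4} = \frac{1 + 10}{4} = \frac{1}{4} \cdot 11 = \frac{11}{4} \approx 2.75$)
$F{\left(G,W \right)} = \sqrt{\frac{11}{4} + W}$ ($F{\left(G,W \right)} = \sqrt{W + \frac{11}{4}} = \sqrt{\frac{11}{4} + W}$)
$Z{\left(c \right)} = 1 + c \left(-3 + c\right)$
$t = 0$ ($t = 0 \cdot 0 \frac{\sqrt{11 + 4 \cdot 1}}{2} = 0 \cdot 0 \frac{\sqrt{11 + 4}}{2} = 0 \cdot 0 \frac{\sqrt{15}}{2} = 0 \cdot 0 = 0$)
$t Z{\left(7 \right)} = 0 \left(1 + 7^{2} - 21\right) = 0 \left(1 + 49 - 21\right) = 0 \cdot 29 = 0$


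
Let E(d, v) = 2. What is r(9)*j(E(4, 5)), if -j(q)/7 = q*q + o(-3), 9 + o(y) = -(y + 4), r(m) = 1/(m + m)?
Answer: 7/3 ≈ 2.3333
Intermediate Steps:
r(m) = 1/(2*m)
o(y) = -13 - y (o(y) = -9 - (y + 4) = -9 - (4 + y) = -9 + (-4 - y) = -13 - y)
j(q) = 70 - 7*q² (j(q) = -7*(q*q + (-13 - 1*(-3))) = -7*(q² + (-13 + 3)) = -7*(q² - 10) = -7*(-10 + q²) = 70 - 7*q²)
r(9)*j(E(4, 5)) = ((½)/9)*(70 - 7*2²) = ((½)*(⅑))*(70 - 7*4) = (70 - 28)/18 = (1/18)*42 = 7/3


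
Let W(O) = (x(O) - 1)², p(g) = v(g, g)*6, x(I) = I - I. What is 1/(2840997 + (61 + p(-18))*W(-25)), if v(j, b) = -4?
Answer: 1/2841034 ≈ 3.5198e-7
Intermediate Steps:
x(I) = 0
p(g) = -24 (p(g) = -4*6 = -24)
W(O) = 1 (W(O) = (0 - 1)² = (-1)² = 1)
1/(2840997 + (61 + p(-18))*W(-25)) = 1/(2840997 + (61 - 24)*1) = 1/(2840997 + 37*1) = 1/(2840997 + 37) = 1/2841034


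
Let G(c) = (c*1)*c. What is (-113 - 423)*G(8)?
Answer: -34304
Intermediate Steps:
G(c) = c² (G(c) = c*c = c²)
(-113 - 423)*G(8) = (-113 - 423)*8² = -536*64 = -34304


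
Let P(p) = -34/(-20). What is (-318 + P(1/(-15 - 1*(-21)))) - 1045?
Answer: -13613/10 ≈ -1361.3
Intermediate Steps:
P(p) = 17/10 (P(p) = -34*(-1/20) = 17/10)
(-318 + P(1/(-15 - 1*(-21)))) - 1045 = (-318 + 17/10) - 1045 = -3163/10 - 1045 = -13613/10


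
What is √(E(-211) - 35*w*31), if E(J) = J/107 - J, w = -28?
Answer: √350213782/107 ≈ 174.90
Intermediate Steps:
E(J) = -106*J/107 (E(J) = J*(1/107) - J = J/107 - J = -106*J/107)
√(E(-211) - 35*w*31) = √(-106/107*(-211) - 35*(-28)*31) = √(22366/107 + 980*31) = √(22366/107 + 30380) = √(3273026/107) = √350213782/107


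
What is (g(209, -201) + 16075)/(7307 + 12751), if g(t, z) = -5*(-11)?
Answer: 8065/10029 ≈ 0.80417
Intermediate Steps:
g(t, z) = 55
(g(209, -201) + 16075)/(7307 + 12751) = (55 + 16075)/(7307 + 12751) = 16130/20058 = 16130*(1/20058) = 8065/10029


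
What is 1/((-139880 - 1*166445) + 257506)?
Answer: -1/48819 ≈ -2.0484e-5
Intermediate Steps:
1/((-139880 - 1*166445) + 257506) = 1/((-139880 - 166445) + 257506) = 1/(-306325 + 257506) = 1/(-48819) = -1/48819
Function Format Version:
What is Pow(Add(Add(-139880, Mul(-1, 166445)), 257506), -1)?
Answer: Rational(-1, 48819) ≈ -2.0484e-5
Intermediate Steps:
Pow(Add(Add(-139880, Mul(-1, 166445)), 257506), -1) = Pow(Add(Add(-139880, -166445), 257506), -1) = Pow(Add(-306325, 257506), -1) = Pow(-48819, -1) = Rational(-1, 48819)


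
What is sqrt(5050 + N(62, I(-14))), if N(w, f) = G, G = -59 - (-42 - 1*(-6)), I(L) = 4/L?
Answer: sqrt(5027) ≈ 70.901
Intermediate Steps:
G = -23 (G = -59 - (-42 + 6) = -59 - 1*(-36) = -59 + 36 = -23)
N(w, f) = -23
sqrt(5050 + N(62, I(-14))) = sqrt(5050 - 23) = sqrt(5027)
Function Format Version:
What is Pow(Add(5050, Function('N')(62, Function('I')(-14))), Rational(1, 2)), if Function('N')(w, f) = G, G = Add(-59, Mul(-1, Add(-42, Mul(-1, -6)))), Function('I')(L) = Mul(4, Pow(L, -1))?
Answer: Pow(5027, Rational(1, 2)) ≈ 70.901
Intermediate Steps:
G = -23 (G = Add(-59, Mul(-1, Add(-42, 6))) = Add(-59, Mul(-1, -36)) = Add(-59, 36) = -23)
Function('N')(w, f) = -23
Pow(Add(5050, Function('N')(62, Function('I')(-14))), Rational(1, 2)) = Pow(Add(5050, -23), Rational(1, 2)) = Pow(5027, Rational(1, 2))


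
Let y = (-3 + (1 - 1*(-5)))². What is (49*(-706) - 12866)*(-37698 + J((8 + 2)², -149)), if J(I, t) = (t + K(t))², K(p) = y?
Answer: 858931080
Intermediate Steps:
y = 9 (y = (-3 + (1 + 5))² = (-3 + 6)² = 3² = 9)
K(p) = 9
J(I, t) = (9 + t)² (J(I, t) = (t + 9)² = (9 + t)²)
(49*(-706) - 12866)*(-37698 + J((8 + 2)², -149)) = (49*(-706) - 12866)*(-37698 + (9 - 149)²) = (-34594 - 12866)*(-37698 + (-140)²) = -47460*(-37698 + 19600) = -47460*(-18098) = 858931080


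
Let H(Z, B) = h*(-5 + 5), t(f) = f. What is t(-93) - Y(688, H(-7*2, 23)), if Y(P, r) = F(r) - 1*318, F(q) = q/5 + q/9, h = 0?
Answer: 225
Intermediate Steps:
F(q) = 14*q/45 (F(q) = q*(1/5) + q*(1/9) = q/5 + q/9 = 14*q/45)
H(Z, B) = 0 (H(Z, B) = 0*(-5 + 5) = 0*0 = 0)
Y(P, r) = -318 + 14*r/45 (Y(P, r) = 14*r/45 - 1*318 = 14*r/45 - 318 = -318 + 14*r/45)
t(-93) - Y(688, H(-7*2, 23)) = -93 - (-318 + (14/45)*0) = -93 - (-318 + 0) = -93 - 1*(-318) = -93 + 318 = 225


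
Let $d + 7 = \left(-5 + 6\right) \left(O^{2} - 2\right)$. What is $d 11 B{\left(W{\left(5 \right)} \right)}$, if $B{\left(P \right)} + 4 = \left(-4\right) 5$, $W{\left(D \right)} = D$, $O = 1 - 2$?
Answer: $2112$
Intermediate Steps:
$O = -1$
$B{\left(P \right)} = -24$ ($B{\left(P \right)} = -4 - 20 = -24$)
$d = -8$ ($d = -7 + \left(-5 + 6\right) \left(\left(-1\right)^{2} - 2\right) = -7 + 1 \left(1 - 2\right) = -7 + 1 \left(-1\right) = -7 - 1 = -8$)
$d 11 B{\left(W{\left(5 \right)} \right)} = \left(-8\right) 11 \left(-24\right) = \left(-88\right) \left(-24\right) = 2112$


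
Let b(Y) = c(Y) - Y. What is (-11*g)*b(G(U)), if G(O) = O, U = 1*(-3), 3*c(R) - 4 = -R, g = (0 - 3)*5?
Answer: 880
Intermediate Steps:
g = -15 (g = -3*5 = -15)
c(R) = 4/3 - R/3 (c(R) = 4/3 + (-R)/3 = 4/3 - R/3)
U = -3
b(Y) = 4/3 - 4*Y/3 (b(Y) = (4/3 - Y/3) - Y = 4/3 - 4*Y/3)
(-11*g)*b(G(U)) = (-11*(-15))*(4/3 - 4/3*(-3)) = 165*(4/3 + 4) = 165*(16/3) = 880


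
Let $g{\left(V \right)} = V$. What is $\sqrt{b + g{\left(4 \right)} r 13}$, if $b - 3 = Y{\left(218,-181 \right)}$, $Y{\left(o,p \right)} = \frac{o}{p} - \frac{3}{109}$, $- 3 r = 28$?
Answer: $\frac{i \sqrt{1693977987486}}{59187} \approx 21.99 i$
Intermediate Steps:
$r = - \frac{28}{3}$ ($r = \left(- \frac{1}{3}\right) 28 = - \frac{28}{3} \approx -9.3333$)
$Y{\left(o,p \right)} = - \frac{3}{109} + \frac{o}{p}$ ($Y{\left(o,p \right)} = \frac{o}{p} - \frac{3}{109} = - \frac{3}{109} + \frac{o}{p}$)
$b = \frac{34882}{19729}$ ($b = 3 + \left(- \frac{3}{109} + \frac{218}{-181}\right) = 3 + \left(- \frac{3}{109} + 218 \left(- \frac{1}{181}\right)\right) = 3 - \frac{24305}{19729} = \frac{34882}{19729} \approx 1.7681$)
$\sqrt{b + g{\left(4 \right)} r 13} = \sqrt{\frac{34882}{19729} + 4 \left(- \frac{28}{3}\right) 13} = \sqrt{\frac{34882}{19729} - \frac{1456}{3}} = \sqrt{- \frac{28620778}{59187}} = \frac{i \sqrt{1693977987486}}{59187}$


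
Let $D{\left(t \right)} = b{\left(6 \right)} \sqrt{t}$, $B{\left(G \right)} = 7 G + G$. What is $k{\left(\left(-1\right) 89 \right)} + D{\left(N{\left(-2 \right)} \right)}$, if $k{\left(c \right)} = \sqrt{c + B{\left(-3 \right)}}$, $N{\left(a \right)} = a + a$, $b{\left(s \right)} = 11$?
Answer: $i \left(22 + \sqrt{113}\right) \approx 32.63 i$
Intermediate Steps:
$B{\left(G \right)} = 8 G$
$N{\left(a \right)} = 2 a$
$k{\left(c \right)} = \sqrt{-24 + c}$ ($k{\left(c \right)} = \sqrt{c + 8 \left(-3\right)} = \sqrt{c - 24} = \sqrt{-24 + c}$)
$D{\left(t \right)} = 11 \sqrt{t}$
$k{\left(\left(-1\right) 89 \right)} + D{\left(N{\left(-2 \right)} \right)} = \sqrt{-24 - 89} + 11 \sqrt{2 \left(-2\right)} = \sqrt{-24 - 89} + 11 \sqrt{-4} = \sqrt{-113} + 11 \cdot 2 i = i \sqrt{113} + 22 i = 22 i + i \sqrt{113}$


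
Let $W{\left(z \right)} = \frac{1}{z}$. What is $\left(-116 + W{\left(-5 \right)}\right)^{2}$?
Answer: $\frac{337561}{25} \approx 13502.0$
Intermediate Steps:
$\left(-116 + W{\left(-5 \right)}\right)^{2} = \left(-116 + \frac{1}{-5}\right)^{2} = \left(-116 - \frac{1}{5}\right)^{2} = \left(- \frac{581}{5}\right)^{2} = \frac{337561}{25}$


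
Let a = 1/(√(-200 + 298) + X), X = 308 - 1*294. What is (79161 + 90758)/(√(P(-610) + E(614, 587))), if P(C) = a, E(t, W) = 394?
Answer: 169919*√(14 + 7*√2)/√(5517 + 2758*√2) ≈ 8559.9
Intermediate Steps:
X = 14 (X = 308 - 294 = 14)
a = 1/(14 + 7*√2) (a = 1/(√(-200 + 298) + 14) = 1/(√98 + 14) = 1/(7*√2 + 14) = 1/(14 + 7*√2) ≈ 0.041842)
P(C) = ⅐ - √2/14
(79161 + 90758)/(√(P(-610) + E(614, 587))) = (79161 + 90758)/(√((⅐ - √2/14) + 394)) = 169919/(√(2759/7 - √2/14)) = 169919/√(2759/7 - √2/14)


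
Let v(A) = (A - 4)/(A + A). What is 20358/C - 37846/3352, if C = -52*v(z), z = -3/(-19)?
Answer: 2555545/122348 ≈ 20.888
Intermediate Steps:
z = 3/19 (z = -3*(-1/19) = 3/19 ≈ 0.15789)
v(A) = (-4 + A)/(2*A) (v(A) = (-4 + A)/((2*A)) = (-4 + A)*(1/(2*A)) = (-4 + A)/(2*A))
C = 1898/3 (C = -26*(-4 + 3/19)/3/19 = -26*19*(-73)/(3*19) = -52*(-73/6) = 1898/3 ≈ 632.67)
20358/C - 37846/3352 = 20358/(1898/3) - 37846/3352 = 20358*(3/1898) - 37846*1/3352 = 2349/73 - 18923/1676 = 2555545/122348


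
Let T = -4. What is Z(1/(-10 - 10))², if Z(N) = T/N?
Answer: 6400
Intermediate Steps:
Z(N) = -4/N
Z(1/(-10 - 10))² = (-4/(1/(-10 - 10)))² = (-4/(1/(-20)))² = (-4/(-1/20))² = (-4*(-20))² = 80² = 6400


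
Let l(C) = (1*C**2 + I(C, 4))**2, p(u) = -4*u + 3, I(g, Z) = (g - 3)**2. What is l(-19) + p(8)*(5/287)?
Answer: 204925030/287 ≈ 7.1402e+5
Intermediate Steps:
I(g, Z) = (-3 + g)**2
p(u) = 3 - 4*u
l(C) = (C**2 + (-3 + C)**2)**2 (l(C) = (1*C**2 + (-3 + C)**2)**2 = (C**2 + (-3 + C)**2)**2)
l(-19) + p(8)*(5/287) = ((-19)**2 + (-3 - 19)**2)**2 + (3 - 4*8)*(5/287) = (361 + (-22)**2)**2 + (3 - 32)*(5*(1/287)) = (361 + 484)**2 - 29*5/287 = 845**2 - 145/287 = 714025 - 145/287 = 204925030/287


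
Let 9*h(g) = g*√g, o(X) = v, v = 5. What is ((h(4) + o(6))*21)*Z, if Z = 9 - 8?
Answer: 371/3 ≈ 123.67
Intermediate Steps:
o(X) = 5
Z = 1
h(g) = g^(3/2)/9 (h(g) = (g*√g)/9 = g^(3/2)/9)
((h(4) + o(6))*21)*Z = ((4^(3/2)/9 + 5)*21)*1 = (((⅑)*8 + 5)*21)*1 = ((8/9 + 5)*21)*1 = ((53/9)*21)*1 = (371/3)*1 = 371/3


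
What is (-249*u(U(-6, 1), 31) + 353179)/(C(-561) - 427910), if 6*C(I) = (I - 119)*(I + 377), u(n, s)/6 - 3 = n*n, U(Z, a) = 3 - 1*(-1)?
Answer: -974379/1221170 ≈ -0.79791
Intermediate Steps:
U(Z, a) = 4 (U(Z, a) = 3 + 1 = 4)
u(n, s) = 18 + 6*n² (u(n, s) = 18 + 6*(n*n) = 18 + 6*n²)
C(I) = (-119 + I)*(377 + I)/6 (C(I) = ((I - 119)*(I + 377))/6 = ((-119 + I)*(377 + I))/6 = (-119 + I)*(377 + I)/6)
(-249*u(U(-6, 1), 31) + 353179)/(C(-561) - 427910) = (-249*(18 + 6*4²) + 353179)/((-44863/6 + 43*(-561) + (⅙)*(-561)²) - 427910) = (-249*(18 + 6*16) + 353179)/((-44863/6 - 24123 + (⅙)*314721) - 427910) = (-249*(18 + 96) + 353179)/((-44863/6 - 24123 + 104907/2) - 427910) = (-249*114 + 353179)/(62560/3 - 427910) = (-28386 + 353179)/(-1221170/3) = 324793*(-3/1221170) = -974379/1221170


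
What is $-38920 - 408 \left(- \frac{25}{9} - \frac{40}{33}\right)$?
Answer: $- \frac{1230640}{33} \approx -37292.0$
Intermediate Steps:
$-38920 - 408 \left(- \frac{25}{9} - \frac{40}{33}\right) = -38920 - - \frac{53720}{33} = -38920 + \frac{53720}{33} = - \frac{1230640}{33}$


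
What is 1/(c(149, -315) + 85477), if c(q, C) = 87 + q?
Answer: 1/85713 ≈ 1.1667e-5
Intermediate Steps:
1/(c(149, -315) + 85477) = 1/((87 + 149) + 85477) = 1/(236 + 85477) = 1/85713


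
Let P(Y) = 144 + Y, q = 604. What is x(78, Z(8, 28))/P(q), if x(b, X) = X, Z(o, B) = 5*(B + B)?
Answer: 70/187 ≈ 0.37433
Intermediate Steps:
Z(o, B) = 10*B (Z(o, B) = 5*(2*B) = 10*B)
x(78, Z(8, 28))/P(q) = (10*28)/(144 + 604) = 280/748 = 280*(1/748) = 70/187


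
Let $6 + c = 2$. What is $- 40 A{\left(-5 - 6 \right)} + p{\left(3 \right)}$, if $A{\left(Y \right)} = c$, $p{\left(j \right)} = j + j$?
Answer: $166$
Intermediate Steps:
$p{\left(j \right)} = 2 j$
$c = -4$ ($c = -6 + 2 = -4$)
$A{\left(Y \right)} = -4$
$- 40 A{\left(-5 - 6 \right)} + p{\left(3 \right)} = \left(-40\right) \left(-4\right) + 2 \cdot 3 = 160 + 6 = 166$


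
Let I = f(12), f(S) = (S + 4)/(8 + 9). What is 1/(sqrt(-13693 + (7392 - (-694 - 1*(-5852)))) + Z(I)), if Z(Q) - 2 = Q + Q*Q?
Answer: 45662/136898625 - 83521*I*sqrt(11459)/958290375 ≈ 0.00033355 - 0.0093298*I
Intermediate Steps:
f(S) = 4/17 + S/17 (f(S) = (4 + S)/17 = (4 + S)*(1/17) = 4/17 + S/17)
I = 16/17 (I = 4/17 + (1/17)*12 = 4/17 + 12/17 = 16/17 ≈ 0.94118)
Z(Q) = 2 + Q + Q**2 (Z(Q) = 2 + (Q + Q*Q) = 2 + (Q + Q**2) = 2 + Q + Q**2)
1/(sqrt(-13693 + (7392 - (-694 - 1*(-5852)))) + Z(I)) = 1/(sqrt(-13693 + (7392 - (-694 - 1*(-5852)))) + (2 + 16/17 + (16/17)**2)) = 1/(sqrt(-13693 + (7392 - (-694 + 5852))) + (2 + 16/17 + 256/289)) = 1/(sqrt(-13693 + (7392 - 1*5158)) + 1106/289) = 1/(sqrt(-13693 + (7392 - 5158)) + 1106/289) = 1/(sqrt(-13693 + 2234) + 1106/289) = 1/(sqrt(-11459) + 1106/289) = 1/(I*sqrt(11459) + 1106/289) = 1/(1106/289 + I*sqrt(11459))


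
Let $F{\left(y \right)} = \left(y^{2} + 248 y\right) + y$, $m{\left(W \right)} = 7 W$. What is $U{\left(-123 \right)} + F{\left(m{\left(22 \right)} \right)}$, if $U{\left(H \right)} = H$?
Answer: $61939$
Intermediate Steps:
$F{\left(y \right)} = y^{2} + 249 y$
$U{\left(-123 \right)} + F{\left(m{\left(22 \right)} \right)} = -123 + 7 \cdot 22 \left(249 + 7 \cdot 22\right) = -123 + 154 \left(249 + 154\right) = -123 + 154 \cdot 403 = -123 + 62062 = 61939$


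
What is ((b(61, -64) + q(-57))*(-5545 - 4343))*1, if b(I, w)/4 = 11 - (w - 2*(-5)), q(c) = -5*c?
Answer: -5388960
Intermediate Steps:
b(I, w) = 4 - 4*w (b(I, w) = 4*(11 - (w - 2*(-5))) = 4*(11 - (w + 10)) = 4*(11 - (10 + w)) = 4*(11 + (-10 - w)) = 4*(1 - w) = 4 - 4*w)
((b(61, -64) + q(-57))*(-5545 - 4343))*1 = (((4 - 4*(-64)) - 5*(-57))*(-5545 - 4343))*1 = (((4 + 256) + 285)*(-9888))*1 = ((260 + 285)*(-9888))*1 = (545*(-9888))*1 = -5388960*1 = -5388960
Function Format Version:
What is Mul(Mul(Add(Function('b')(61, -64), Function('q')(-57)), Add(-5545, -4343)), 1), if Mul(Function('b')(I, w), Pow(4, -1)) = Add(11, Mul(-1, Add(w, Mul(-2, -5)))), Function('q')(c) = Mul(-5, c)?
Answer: -5388960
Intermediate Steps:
Function('b')(I, w) = Add(4, Mul(-4, w)) (Function('b')(I, w) = Mul(4, Add(11, Mul(-1, Add(w, Mul(-2, -5))))) = Mul(4, Add(11, Mul(-1, Add(w, 10)))) = Mul(4, Add(11, Mul(-1, Add(10, w)))) = Mul(4, Add(11, Add(-10, Mul(-1, w)))) = Mul(4, Add(1, Mul(-1, w))) = Add(4, Mul(-4, w)))
Mul(Mul(Add(Function('b')(61, -64), Function('q')(-57)), Add(-5545, -4343)), 1) = Mul(Mul(Add(Add(4, Mul(-4, -64)), Mul(-5, -57)), Add(-5545, -4343)), 1) = Mul(Mul(Add(Add(4, 256), 285), -9888), 1) = Mul(Mul(Add(260, 285), -9888), 1) = Mul(Mul(545, -9888), 1) = Mul(-5388960, 1) = -5388960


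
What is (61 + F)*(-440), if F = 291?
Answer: -154880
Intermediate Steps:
(61 + F)*(-440) = (61 + 291)*(-440) = 352*(-440) = -154880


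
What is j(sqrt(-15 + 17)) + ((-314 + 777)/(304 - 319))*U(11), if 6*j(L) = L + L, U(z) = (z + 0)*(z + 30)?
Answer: -208813/15 + sqrt(2)/3 ≈ -13920.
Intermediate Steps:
U(z) = z*(30 + z)
j(L) = L/3 (j(L) = (L + L)/6 = (2*L)/6 = L/3)
j(sqrt(-15 + 17)) + ((-314 + 777)/(304 - 319))*U(11) = sqrt(-15 + 17)/3 + ((-314 + 777)/(304 - 319))*(11*(30 + 11)) = sqrt(2)/3 + (463/(-15))*(11*41) = sqrt(2)/3 + (463*(-1/15))*451 = sqrt(2)/3 - 463/15*451 = sqrt(2)/3 - 208813/15 = -208813/15 + sqrt(2)/3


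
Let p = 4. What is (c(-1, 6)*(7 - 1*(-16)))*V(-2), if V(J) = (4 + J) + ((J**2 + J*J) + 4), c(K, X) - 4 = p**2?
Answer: 6440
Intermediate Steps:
c(K, X) = 20 (c(K, X) = 4 + 4**2 = 4 + 16 = 20)
V(J) = 8 + J + 2*J**2 (V(J) = (4 + J) + ((J**2 + J**2) + 4) = (4 + J) + (2*J**2 + 4) = (4 + J) + (4 + 2*J**2) = 8 + J + 2*J**2)
(c(-1, 6)*(7 - 1*(-16)))*V(-2) = (20*(7 - 1*(-16)))*(8 - 2 + 2*(-2)**2) = (20*(7 + 16))*(8 - 2 + 2*4) = (20*23)*(8 - 2 + 8) = 460*14 = 6440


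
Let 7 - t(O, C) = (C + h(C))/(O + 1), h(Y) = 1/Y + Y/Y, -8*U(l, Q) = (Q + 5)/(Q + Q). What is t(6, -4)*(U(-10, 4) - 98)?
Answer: -1312729/1792 ≈ -732.55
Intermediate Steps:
U(l, Q) = -(5 + Q)/(16*Q) (U(l, Q) = -(Q + 5)/(8*(Q + Q)) = -(5 + Q)/(8*(2*Q)) = -(5 + Q)*1/(2*Q)/8 = -(5 + Q)/(16*Q))
h(Y) = 1 + 1/Y (h(Y) = 1/Y + 1 = 1 + 1/Y)
t(O, C) = 7 - (C + (1 + C)/C)/(1 + O) (t(O, C) = 7 - (C + (1 + C)/C)/(O + 1) = 7 - (C + (1 + C)/C)/(1 + O))
t(6, -4)*(U(-10, 4) - 98) = ((-1 - 1*(-4) - 1*(-4)*(-7 - 4 - 7*6))/((-4)*(1 + 6)))*((1/16)*(-5 - 1*4)/4 - 98) = (-¼*(-1 + 4 - 1*(-4)*(-7 - 4 - 42))/7)*((1/16)*(¼)*(-5 - 4) - 98) = (-¼*⅐*(-1 + 4 - 1*(-4)*(-53)))*((1/16)*(¼)*(-9) - 98) = (-¼*⅐*(-1 + 4 - 212))*(-9/64 - 98) = -¼*⅐*(-209)*(-6281/64) = (209/28)*(-6281/64) = -1312729/1792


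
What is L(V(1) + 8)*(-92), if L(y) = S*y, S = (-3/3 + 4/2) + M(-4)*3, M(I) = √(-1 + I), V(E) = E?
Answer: -828 - 2484*I*√5 ≈ -828.0 - 5554.4*I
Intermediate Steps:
S = 1 + 3*I*√5 (S = (-3/3 + 4/2) + √(-1 - 4)*3 = (-3*⅓ + 4*(½)) + √(-5)*3 = (-1 + 2) + (I*√5)*3 = 1 + 3*I*√5 ≈ 1.0 + 6.7082*I)
L(y) = y*(1 + 3*I*√5) (L(y) = (1 + 3*I*√5)*y = y*(1 + 3*I*√5))
L(V(1) + 8)*(-92) = ((1 + 8)*(1 + 3*I*√5))*(-92) = (9*(1 + 3*I*√5))*(-92) = (9 + 27*I*√5)*(-92) = -828 - 2484*I*√5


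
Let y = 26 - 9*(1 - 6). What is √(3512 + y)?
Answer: √3583 ≈ 59.858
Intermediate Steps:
y = 71 (y = 26 - 9*(-5) = 26 + 45 = 71)
√(3512 + y) = √(3512 + 71) = √3583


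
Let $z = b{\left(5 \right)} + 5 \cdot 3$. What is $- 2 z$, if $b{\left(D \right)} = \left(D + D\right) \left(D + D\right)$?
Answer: $-230$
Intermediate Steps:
$b{\left(D \right)} = 4 D^{2}$ ($b{\left(D \right)} = 2 D 2 D = 4 D^{2}$)
$z = 115$ ($z = 4 \cdot 5^{2} + 5 \cdot 3 = 4 \cdot 25 + 15 = 100 + 15 = 115$)
$- 2 z = \left(-2\right) 115 = -230$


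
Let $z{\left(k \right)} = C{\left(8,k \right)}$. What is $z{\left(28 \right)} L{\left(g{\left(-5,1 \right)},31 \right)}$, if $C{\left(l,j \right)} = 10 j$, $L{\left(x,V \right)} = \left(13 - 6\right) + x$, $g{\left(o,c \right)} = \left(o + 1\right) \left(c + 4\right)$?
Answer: $-3640$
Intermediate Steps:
$g{\left(o,c \right)} = \left(1 + o\right) \left(4 + c\right)$
$L{\left(x,V \right)} = 7 + x$
$z{\left(k \right)} = 10 k$
$z{\left(28 \right)} L{\left(g{\left(-5,1 \right)},31 \right)} = 10 \cdot 28 \left(7 + \left(4 + 1 + 4 \left(-5\right) + 1 \left(-5\right)\right)\right) = 280 \left(7 + \left(4 + 1 - 20 - 5\right)\right) = 280 \left(7 - 20\right) = 280 \left(-13\right) = -3640$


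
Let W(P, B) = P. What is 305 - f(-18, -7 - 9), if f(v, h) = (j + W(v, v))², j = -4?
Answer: -179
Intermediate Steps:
f(v, h) = (-4 + v)²
305 - f(-18, -7 - 9) = 305 - (-4 - 18)² = 305 - 1*(-22)² = 305 - 1*484 = 305 - 484 = -179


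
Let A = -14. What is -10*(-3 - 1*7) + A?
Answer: 86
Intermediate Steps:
-10*(-3 - 1*7) + A = -10*(-3 - 1*7) - 14 = -10*(-3 - 7) - 14 = -10*(-10) - 14 = 100 - 14 = 86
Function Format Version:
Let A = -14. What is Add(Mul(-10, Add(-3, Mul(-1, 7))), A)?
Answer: 86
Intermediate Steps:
Add(Mul(-10, Add(-3, Mul(-1, 7))), A) = Add(Mul(-10, Add(-3, Mul(-1, 7))), -14) = Add(Mul(-10, Add(-3, -7)), -14) = Add(Mul(-10, -10), -14) = Add(100, -14) = 86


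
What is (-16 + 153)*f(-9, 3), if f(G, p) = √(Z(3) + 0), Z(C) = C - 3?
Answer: 0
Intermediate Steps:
Z(C) = -3 + C
f(G, p) = 0 (f(G, p) = √((-3 + 3) + 0) = √(0 + 0) = √0 = 0)
(-16 + 153)*f(-9, 3) = (-16 + 153)*0 = 137*0 = 0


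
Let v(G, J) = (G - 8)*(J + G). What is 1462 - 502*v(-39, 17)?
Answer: -517606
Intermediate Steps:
v(G, J) = (-8 + G)*(G + J)
1462 - 502*v(-39, 17) = 1462 - 502*((-39)**2 - 8*(-39) - 8*17 - 39*17) = 1462 - 502*(1521 + 312 - 136 - 663) = 1462 - 502*1034 = 1462 - 519068 = -517606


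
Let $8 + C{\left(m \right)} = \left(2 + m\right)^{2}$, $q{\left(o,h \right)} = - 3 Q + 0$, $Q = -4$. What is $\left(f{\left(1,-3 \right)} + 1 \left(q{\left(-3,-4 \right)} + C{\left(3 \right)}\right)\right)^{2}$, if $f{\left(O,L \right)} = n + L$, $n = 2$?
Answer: $784$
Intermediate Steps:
$f{\left(O,L \right)} = 2 + L$
$q{\left(o,h \right)} = 12$ ($q{\left(o,h \right)} = \left(-3\right) \left(-4\right) + 0 = 12 + 0 = 12$)
$C{\left(m \right)} = -8 + \left(2 + m\right)^{2}$
$\left(f{\left(1,-3 \right)} + 1 \left(q{\left(-3,-4 \right)} + C{\left(3 \right)}\right)\right)^{2} = \left(\left(2 - 3\right) + 1 \left(12 - \left(8 - \left(2 + 3\right)^{2}\right)\right)\right)^{2} = \left(-1 + 1 \left(12 - \left(8 - 5^{2}\right)\right)\right)^{2} = \left(-1 + 1 \left(12 + \left(-8 + 25\right)\right)\right)^{2} = \left(-1 + 1 \left(12 + 17\right)\right)^{2} = \left(-1 + 1 \cdot 29\right)^{2} = \left(-1 + 29\right)^{2} = 28^{2} = 784$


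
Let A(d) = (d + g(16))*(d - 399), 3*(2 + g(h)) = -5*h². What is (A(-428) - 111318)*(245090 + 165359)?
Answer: 735293114764/3 ≈ 2.4510e+11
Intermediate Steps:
g(h) = -2 - 5*h²/3 (g(h) = -2 + (-5*h²)/3 = -2 - 5*h²/3)
A(d) = (-399 + d)*(-1286/3 + d) (A(d) = (d + (-2 - 5/3*16²))*(d - 399) = (d + (-2 - 5/3*256))*(-399 + d) = (d + (-2 - 1280/3))*(-399 + d) = (d - 1286/3)*(-399 + d) = (-1286/3 + d)*(-399 + d) = (-399 + d)*(-1286/3 + d))
(A(-428) - 111318)*(245090 + 165359) = ((171038 + (-428)² - 2483/3*(-428)) - 111318)*(245090 + 165359) = ((171038 + 183184 + 1062724/3) - 111318)*410449 = (2125390/3 - 111318)*410449 = (1791436/3)*410449 = 735293114764/3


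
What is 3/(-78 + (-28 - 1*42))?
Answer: -3/148 ≈ -0.020270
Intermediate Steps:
3/(-78 + (-28 - 1*42)) = 3/(-78 + (-28 - 42)) = 3/(-78 - 70) = 3/(-148) = 3*(-1/148) = -3/148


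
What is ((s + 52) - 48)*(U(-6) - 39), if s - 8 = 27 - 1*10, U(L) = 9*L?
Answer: -2697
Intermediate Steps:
s = 25 (s = 8 + (27 - 1*10) = 8 + (27 - 10) = 8 + 17 = 25)
((s + 52) - 48)*(U(-6) - 39) = ((25 + 52) - 48)*(9*(-6) - 39) = (77 - 48)*(-54 - 39) = 29*(-93) = -2697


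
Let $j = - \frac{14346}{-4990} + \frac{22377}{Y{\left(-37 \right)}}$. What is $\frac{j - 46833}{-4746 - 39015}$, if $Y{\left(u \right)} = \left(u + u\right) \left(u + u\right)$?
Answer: $\frac{213255457499}{199296637940} \approx 1.07$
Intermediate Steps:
$Y{\left(u \right)} = 4 u^{2}$ ($Y{\left(u \right)} = 2 u 2 u = 4 u^{2}$)
$j = \frac{95109963}{13662620}$ ($j = - \frac{14346}{-4990} + \frac{22377}{4 \left(-37\right)^{2}} = \left(-14346\right) \left(- \frac{1}{4990}\right) + \frac{22377}{4 \cdot 1369} = \frac{7173}{2495} + \frac{22377}{5476} = \frac{95109963}{13662620} \approx 6.9613$)
$\frac{j - 46833}{-4746 - 39015} = \frac{\frac{95109963}{13662620} - 46833}{-4746 - 39015} = - \frac{639766372497}{13662620 \left(-43761\right)} = \left(- \frac{639766372497}{13662620}\right) \left(- \frac{1}{43761}\right) = \frac{213255457499}{199296637940}$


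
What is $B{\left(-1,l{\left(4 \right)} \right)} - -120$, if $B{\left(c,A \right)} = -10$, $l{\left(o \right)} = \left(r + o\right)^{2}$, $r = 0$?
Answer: $110$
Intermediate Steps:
$l{\left(o \right)} = o^{2}$ ($l{\left(o \right)} = \left(0 + o\right)^{2} = o^{2}$)
$B{\left(-1,l{\left(4 \right)} \right)} - -120 = -10 - -120 = -10 + 120 = 110$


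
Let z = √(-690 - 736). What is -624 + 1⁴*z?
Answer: -624 + I*√1426 ≈ -624.0 + 37.762*I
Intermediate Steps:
z = I*√1426 (z = √(-1426) = I*√1426 ≈ 37.762*I)
-624 + 1⁴*z = -624 + 1⁴*(I*√1426) = -624 + 1*(I*√1426) = -624 + I*√1426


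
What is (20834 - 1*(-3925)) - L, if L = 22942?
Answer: 1817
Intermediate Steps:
(20834 - 1*(-3925)) - L = (20834 - 1*(-3925)) - 1*22942 = (20834 + 3925) - 22942 = 24759 - 22942 = 1817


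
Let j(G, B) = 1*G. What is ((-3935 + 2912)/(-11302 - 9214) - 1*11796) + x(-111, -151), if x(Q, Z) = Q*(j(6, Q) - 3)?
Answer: -248837541/20516 ≈ -12129.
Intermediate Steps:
j(G, B) = G
x(Q, Z) = 3*Q (x(Q, Z) = Q*(6 - 3) = Q*3 = 3*Q)
((-3935 + 2912)/(-11302 - 9214) - 1*11796) + x(-111, -151) = ((-3935 + 2912)/(-11302 - 9214) - 1*11796) + 3*(-111) = (-1023/(-20516) - 11796) - 333 = (-1023*(-1/20516) - 11796) - 333 = (1023/20516 - 11796) - 333 = -242005713/20516 - 333 = -248837541/20516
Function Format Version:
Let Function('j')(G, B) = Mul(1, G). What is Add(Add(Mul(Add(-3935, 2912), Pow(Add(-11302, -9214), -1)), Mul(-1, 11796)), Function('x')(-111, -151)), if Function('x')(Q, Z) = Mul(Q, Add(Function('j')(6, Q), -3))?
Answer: Rational(-248837541, 20516) ≈ -12129.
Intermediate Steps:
Function('j')(G, B) = G
Function('x')(Q, Z) = Mul(3, Q) (Function('x')(Q, Z) = Mul(Q, Add(6, -3)) = Mul(Q, 3) = Mul(3, Q))
Add(Add(Mul(Add(-3935, 2912), Pow(Add(-11302, -9214), -1)), Mul(-1, 11796)), Function('x')(-111, -151)) = Add(Add(Mul(Add(-3935, 2912), Pow(Add(-11302, -9214), -1)), Mul(-1, 11796)), Mul(3, -111)) = Add(Add(Mul(-1023, Pow(-20516, -1)), -11796), -333) = Add(Add(Mul(-1023, Rational(-1, 20516)), -11796), -333) = Add(Add(Rational(1023, 20516), -11796), -333) = Add(Rational(-242005713, 20516), -333) = Rational(-248837541, 20516)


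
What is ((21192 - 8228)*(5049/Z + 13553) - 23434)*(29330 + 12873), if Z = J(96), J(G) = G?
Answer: 59543194215001/8 ≈ 7.4429e+12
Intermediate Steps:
Z = 96
((21192 - 8228)*(5049/Z + 13553) - 23434)*(29330 + 12873) = ((21192 - 8228)*(5049/96 + 13553) - 23434)*(29330 + 12873) = (12964*(5049*(1/96) + 13553) - 23434)*42203 = (12964*(1683/32 + 13553) - 23434)*42203 = (12964*(435379/32) - 23434)*42203 = (1411063339/8 - 23434)*42203 = (1410875867/8)*42203 = 59543194215001/8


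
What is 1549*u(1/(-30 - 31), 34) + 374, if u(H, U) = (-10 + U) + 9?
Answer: 51491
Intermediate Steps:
u(H, U) = -1 + U
1549*u(1/(-30 - 31), 34) + 374 = 1549*(-1 + 34) + 374 = 1549*33 + 374 = 51117 + 374 = 51491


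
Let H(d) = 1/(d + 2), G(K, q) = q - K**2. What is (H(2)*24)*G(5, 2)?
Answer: -138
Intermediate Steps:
H(d) = 1/(2 + d)
(H(2)*24)*G(5, 2) = (24/(2 + 2))*(2 - 1*5**2) = (24/4)*(2 - 1*25) = ((1/4)*24)*(2 - 25) = 6*(-23) = -138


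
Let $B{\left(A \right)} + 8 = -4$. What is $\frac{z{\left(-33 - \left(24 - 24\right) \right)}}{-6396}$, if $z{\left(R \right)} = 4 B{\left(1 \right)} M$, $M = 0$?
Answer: $0$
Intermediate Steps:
$B{\left(A \right)} = -12$ ($B{\left(A \right)} = -8 - 4 = -12$)
$z{\left(R \right)} = 0$ ($z{\left(R \right)} = 4 \left(-12\right) 0 = \left(-48\right) 0 = 0$)
$\frac{z{\left(-33 - \left(24 - 24\right) \right)}}{-6396} = \frac{0}{-6396} = 0 \left(- \frac{1}{6396}\right) = 0$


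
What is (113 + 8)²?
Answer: 14641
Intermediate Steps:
(113 + 8)² = 121² = 14641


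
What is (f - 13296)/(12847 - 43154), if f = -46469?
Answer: 59765/30307 ≈ 1.9720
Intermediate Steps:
(f - 13296)/(12847 - 43154) = (-46469 - 13296)/(12847 - 43154) = -59765/(-30307) = -59765*(-1/30307) = 59765/30307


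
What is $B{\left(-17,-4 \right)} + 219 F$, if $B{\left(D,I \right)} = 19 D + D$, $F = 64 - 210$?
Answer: $-32314$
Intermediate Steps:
$F = -146$ ($F = 64 - 210 = -146$)
$B{\left(D,I \right)} = 20 D$
$B{\left(-17,-4 \right)} + 219 F = 20 \left(-17\right) + 219 \left(-146\right) = -340 - 31974 = -32314$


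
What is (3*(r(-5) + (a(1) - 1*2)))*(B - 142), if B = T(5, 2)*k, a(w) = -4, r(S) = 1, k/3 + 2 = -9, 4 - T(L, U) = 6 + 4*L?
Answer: -8760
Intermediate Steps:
T(L, U) = -2 - 4*L (T(L, U) = 4 - (6 + 4*L) = 4 + (-6 - 4*L) = -2 - 4*L)
k = -33 (k = -6 + 3*(-9) = -6 - 27 = -33)
B = 726 (B = (-2 - 4*5)*(-33) = (-2 - 20)*(-33) = -22*(-33) = 726)
(3*(r(-5) + (a(1) - 1*2)))*(B - 142) = (3*(1 + (-4 - 1*2)))*(726 - 142) = (3*(1 + (-4 - 2)))*584 = (3*(1 - 6))*584 = (3*(-5))*584 = -15*584 = -8760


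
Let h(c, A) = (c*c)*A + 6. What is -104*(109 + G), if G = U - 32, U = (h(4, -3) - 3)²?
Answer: -218608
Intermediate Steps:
h(c, A) = 6 + A*c² (h(c, A) = c²*A + 6 = A*c² + 6 = 6 + A*c²)
U = 2025 (U = ((6 - 3*4²) - 3)² = ((6 - 3*16) - 3)² = ((6 - 48) - 3)² = (-42 - 3)² = (-45)² = 2025)
G = 1993 (G = 2025 - 32 = 1993)
-104*(109 + G) = -104*(109 + 1993) = -104*2102 = -218608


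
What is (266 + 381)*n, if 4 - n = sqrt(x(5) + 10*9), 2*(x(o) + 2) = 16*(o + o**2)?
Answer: 2588 - 1294*sqrt(82) ≈ -9129.7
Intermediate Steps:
x(o) = -2 + 8*o + 8*o**2 (x(o) = -2 + (16*(o + o**2))/2 = -2 + (16*o + 16*o**2)/2 = -2 + (8*o + 8*o**2) = -2 + 8*o + 8*o**2)
n = 4 - 2*sqrt(82) (n = 4 - sqrt((-2 + 8*5 + 8*5**2) + 10*9) = 4 - sqrt((-2 + 40 + 8*25) + 90) = 4 - sqrt((-2 + 40 + 200) + 90) = 4 - sqrt(238 + 90) = 4 - sqrt(328) = 4 - 2*sqrt(82) ≈ -14.111)
(266 + 381)*n = (266 + 381)*(4 - 2*sqrt(82)) = 647*(4 - 2*sqrt(82)) = 2588 - 1294*sqrt(82)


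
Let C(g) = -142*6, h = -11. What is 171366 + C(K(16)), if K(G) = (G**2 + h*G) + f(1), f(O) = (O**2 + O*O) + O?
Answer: 170514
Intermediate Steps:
f(O) = O + 2*O**2 (f(O) = (O**2 + O**2) + O = 2*O**2 + O = O + 2*O**2)
K(G) = 3 + G**2 - 11*G (K(G) = (G**2 - 11*G) + 1*(1 + 2*1) = (G**2 - 11*G) + 1*(1 + 2) = (G**2 - 11*G) + 1*3 = (G**2 - 11*G) + 3 = 3 + G**2 - 11*G)
C(g) = -852
171366 + C(K(16)) = 171366 - 852 = 170514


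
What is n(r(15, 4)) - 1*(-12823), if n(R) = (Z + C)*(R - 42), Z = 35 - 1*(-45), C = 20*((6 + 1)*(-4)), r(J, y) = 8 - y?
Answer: 31063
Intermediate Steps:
C = -560 (C = 20*(7*(-4)) = 20*(-28) = -560)
Z = 80 (Z = 35 + 45 = 80)
n(R) = 20160 - 480*R (n(R) = (80 - 560)*(R - 42) = -480*(-42 + R) = 20160 - 480*R)
n(r(15, 4)) - 1*(-12823) = (20160 - 480*(8 - 1*4)) - 1*(-12823) = (20160 - 480*(8 - 4)) + 12823 = (20160 - 480*4) + 12823 = (20160 - 1920) + 12823 = 18240 + 12823 = 31063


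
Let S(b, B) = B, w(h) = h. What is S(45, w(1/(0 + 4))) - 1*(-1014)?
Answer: 4057/4 ≈ 1014.3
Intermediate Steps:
S(45, w(1/(0 + 4))) - 1*(-1014) = 1/(0 + 4) - 1*(-1014) = 1/4 + 1014 = ¼ + 1014 = 4057/4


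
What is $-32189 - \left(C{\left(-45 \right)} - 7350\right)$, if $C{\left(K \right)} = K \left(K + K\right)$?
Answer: $-28889$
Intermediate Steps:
$C{\left(K \right)} = 2 K^{2}$ ($C{\left(K \right)} = K 2 K = 2 K^{2}$)
$-32189 - \left(C{\left(-45 \right)} - 7350\right) = -32189 - \left(2 \left(-45\right)^{2} - 7350\right) = -32189 - \left(2 \cdot 2025 - 7350\right) = -32189 - \left(4050 - 7350\right) = -32189 - -3300 = -32189 + 3300 = -28889$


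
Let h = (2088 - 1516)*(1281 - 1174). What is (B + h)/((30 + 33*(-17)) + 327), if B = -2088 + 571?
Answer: -3511/12 ≈ -292.58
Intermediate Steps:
B = -1517
h = 61204 (h = 572*107 = 61204)
(B + h)/((30 + 33*(-17)) + 327) = (-1517 + 61204)/((30 + 33*(-17)) + 327) = 59687/((30 - 561) + 327) = 59687/(-531 + 327) = 59687/(-204) = 59687*(-1/204) = -3511/12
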